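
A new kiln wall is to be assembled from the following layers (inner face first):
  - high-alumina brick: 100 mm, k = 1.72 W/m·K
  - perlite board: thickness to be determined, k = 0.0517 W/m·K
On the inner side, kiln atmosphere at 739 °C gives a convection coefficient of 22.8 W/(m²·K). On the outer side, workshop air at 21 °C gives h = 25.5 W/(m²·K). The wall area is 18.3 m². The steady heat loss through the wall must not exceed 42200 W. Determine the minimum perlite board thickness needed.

L ≈ 8.8 mm

Thermal resistances in series:
R_inner film = 1/(h_i·A) = 1/(22.8×18.3) = 0.002397 K/W
R_high-alumina brick = L/(kA) = 0.1/(1.72×18.3) = 0.003177 K/W
R_outer film = 1/(h_o·A) = 1/(25.5×18.3) = 0.002143 K/W
Sum of the known resistances R_other = 0.007717 K/W
Required total resistance R_tot = ΔT/Q_allow = 718/42200 = 0.01701 K/W
R_perlite board = R_tot − R_other = 0.009298 K/W
L = R·k·A = 0.009298×0.0517×18.3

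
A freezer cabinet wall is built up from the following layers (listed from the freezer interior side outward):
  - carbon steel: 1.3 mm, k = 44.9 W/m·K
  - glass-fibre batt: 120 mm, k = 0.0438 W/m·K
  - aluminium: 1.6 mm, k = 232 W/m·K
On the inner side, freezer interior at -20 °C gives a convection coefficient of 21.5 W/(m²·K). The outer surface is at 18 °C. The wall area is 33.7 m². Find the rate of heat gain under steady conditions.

Thermal resistances in series:
R_inner film = 1/(h_i·A) = 1/(21.5×33.7) = 0.00138 K/W
R_carbon steel = L/(kA) = 0.0013/(44.9×33.7) = 8.591×10^-7 K/W
R_glass-fibre batt = L/(kA) = 0.12/(0.0438×33.7) = 0.0813 K/W
R_aluminium = L/(kA) = 0.0016/(232×33.7) = 2.046×10^-7 K/W
R_total = 0.08268 K/W
Q = ΔT / R_total = 38 / 0.08268

Q ≈ 460 W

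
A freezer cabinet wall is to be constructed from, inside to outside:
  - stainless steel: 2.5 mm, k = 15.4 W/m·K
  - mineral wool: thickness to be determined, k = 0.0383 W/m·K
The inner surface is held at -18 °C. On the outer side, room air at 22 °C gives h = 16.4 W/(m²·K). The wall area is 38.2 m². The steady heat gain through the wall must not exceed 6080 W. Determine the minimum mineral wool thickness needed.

Model the wall as resistances in series:
R_stainless steel = L/(kA) = 0.0025/(15.4×38.2) = 4.25×10^-6 K/W
R_outer film = 1/(h_o·A) = 1/(16.4×38.2) = 0.001596 K/W
Sum of the known resistances R_other = 0.0016 K/W
Required total resistance R_tot = ΔT/Q_allow = 40/6080 = 0.006579 K/W
R_mineral wool = R_tot − R_other = 0.004978 K/W
L = R·k·A = 0.004978×0.0383×38.2

L ≈ 7.28 mm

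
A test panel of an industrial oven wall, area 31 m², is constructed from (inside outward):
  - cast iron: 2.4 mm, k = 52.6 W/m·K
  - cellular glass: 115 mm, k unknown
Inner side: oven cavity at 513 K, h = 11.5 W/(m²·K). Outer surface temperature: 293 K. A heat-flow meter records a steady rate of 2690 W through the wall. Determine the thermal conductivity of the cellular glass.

Series thermal resistances:
R_inner film = 1/(h_i·A) = 1/(11.5×31) = 0.002805 K/W
R_cast iron = L/(kA) = 0.0024/(52.6×31) = 1.472×10^-6 K/W
Sum of known resistances R_other = 0.002807 K/W
Total R = ΔT/Q = 220/2690 = 0.08178 K/W
R_cellular glass = R_total − R_other = 0.07898 K/W
k = L/(R·A) = 0.115/(0.07898×31)

k ≈ 0.047 W/(m·K)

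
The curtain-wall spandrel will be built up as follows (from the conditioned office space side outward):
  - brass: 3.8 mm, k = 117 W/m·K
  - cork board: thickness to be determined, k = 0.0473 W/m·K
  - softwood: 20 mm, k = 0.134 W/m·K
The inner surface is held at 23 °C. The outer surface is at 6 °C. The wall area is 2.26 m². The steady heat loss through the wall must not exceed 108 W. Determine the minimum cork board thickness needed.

Thermal resistances in series:
R_brass = L/(kA) = 0.0038/(117×2.26) = 1.437×10^-5 K/W
R_softwood = L/(kA) = 0.02/(0.134×2.26) = 0.06604 K/W
Sum of the known resistances R_other = 0.06606 K/W
Required total resistance R_tot = ΔT/Q_allow = 17/108 = 0.1574 K/W
R_cork board = R_tot − R_other = 0.09135 K/W
L = R·k·A = 0.09135×0.0473×2.26

L ≈ 9.77 mm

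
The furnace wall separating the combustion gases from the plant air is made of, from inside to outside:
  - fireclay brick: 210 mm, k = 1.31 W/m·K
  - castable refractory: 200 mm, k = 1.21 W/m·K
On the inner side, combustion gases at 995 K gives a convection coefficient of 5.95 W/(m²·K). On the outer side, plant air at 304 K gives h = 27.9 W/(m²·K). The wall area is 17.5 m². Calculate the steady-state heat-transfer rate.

Series thermal resistances:
R_inner film = 1/(h_i·A) = 1/(5.95×17.5) = 0.009604 K/W
R_fireclay brick = L/(kA) = 0.21/(1.31×17.5) = 0.00916 K/W
R_castable refractory = L/(kA) = 0.2/(1.21×17.5) = 0.009445 K/W
R_outer film = 1/(h_o·A) = 1/(27.9×17.5) = 0.002048 K/W
R_total = 0.03026 K/W
Q = ΔT / R_total = 691 / 0.03026

Q ≈ 22800 W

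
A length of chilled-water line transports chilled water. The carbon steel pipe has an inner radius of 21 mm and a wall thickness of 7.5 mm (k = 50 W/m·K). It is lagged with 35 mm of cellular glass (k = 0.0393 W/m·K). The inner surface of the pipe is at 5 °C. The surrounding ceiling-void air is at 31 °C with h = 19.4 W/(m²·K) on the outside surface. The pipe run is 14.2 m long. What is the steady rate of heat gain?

Per-layer cylindrical resistances, series-summed:
R_carbon steel pipe wall = ln(28.5/21)/(2π×50×14.2) = 6.845×10^-5 K/W
R_cellular glass = ln(63.5/28.5)/(2π×0.0393×14.2) = 0.2285 K/W
R_outer film = 1/(h_o·2πr_oL) = 1/(19.4×2π×0.0635×14.2) = 0.009098 K/W
R_total = 0.2376 K/W
Q = ΔT/R_total = 26/0.2376

Q ≈ 109 W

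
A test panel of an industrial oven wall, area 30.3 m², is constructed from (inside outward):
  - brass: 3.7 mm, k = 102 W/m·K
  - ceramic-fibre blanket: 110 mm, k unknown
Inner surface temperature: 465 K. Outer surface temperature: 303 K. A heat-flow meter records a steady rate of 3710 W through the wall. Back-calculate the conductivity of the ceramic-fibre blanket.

k ≈ 0.0831 W/(m·K)

Treating each layer as a thermal resistance in series:
R_brass = L/(kA) = 0.0037/(102×30.3) = 1.197×10^-6 K/W
Sum of known resistances R_other = 1.197×10^-6 K/W
Total R = ΔT/Q = 162/3710 = 0.04367 K/W
R_ceramic-fibre blanket = R_total − R_other = 0.04366 K/W
k = L/(R·A) = 0.11/(0.04366×30.3)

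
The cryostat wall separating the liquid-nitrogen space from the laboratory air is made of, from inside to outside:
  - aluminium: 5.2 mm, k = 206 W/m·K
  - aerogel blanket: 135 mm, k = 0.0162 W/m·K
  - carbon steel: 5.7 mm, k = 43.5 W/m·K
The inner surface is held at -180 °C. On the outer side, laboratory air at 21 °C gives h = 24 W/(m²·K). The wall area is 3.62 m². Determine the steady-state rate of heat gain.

Q ≈ 86.9 W

Series thermal resistances:
R_aluminium = L/(kA) = 0.0052/(206×3.62) = 6.973×10^-6 K/W
R_aerogel blanket = L/(kA) = 0.135/(0.0162×3.62) = 2.302 K/W
R_carbon steel = L/(kA) = 0.0057/(43.5×3.62) = 3.62×10^-5 K/W
R_outer film = 1/(h_o·A) = 1/(24×3.62) = 0.01151 K/W
R_total = 2.314 K/W
Q = ΔT / R_total = 201 / 2.314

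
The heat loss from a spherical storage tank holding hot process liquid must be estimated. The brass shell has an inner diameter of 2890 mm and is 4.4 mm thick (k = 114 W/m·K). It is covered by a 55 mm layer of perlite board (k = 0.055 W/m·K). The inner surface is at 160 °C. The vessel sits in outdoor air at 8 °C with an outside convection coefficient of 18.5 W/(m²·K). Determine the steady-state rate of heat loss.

Radial (spherical) resistances in series:
R_brass shell = (1/1.445 − 1/1.4494)/(4π×114) = 1.466×10^-6 K/W
R_perlite board = (1/1.4494 − 1/1.5044)/(4π×0.055) = 0.0365 K/W
R_outer film = 1/(h·4πr_o²) = 1/(18.5×4π×1.5044²) = 0.001901 K/W
R_total = 0.0384 K/W
Q = ΔT/R_total = 152/0.0384

Q ≈ 3960 W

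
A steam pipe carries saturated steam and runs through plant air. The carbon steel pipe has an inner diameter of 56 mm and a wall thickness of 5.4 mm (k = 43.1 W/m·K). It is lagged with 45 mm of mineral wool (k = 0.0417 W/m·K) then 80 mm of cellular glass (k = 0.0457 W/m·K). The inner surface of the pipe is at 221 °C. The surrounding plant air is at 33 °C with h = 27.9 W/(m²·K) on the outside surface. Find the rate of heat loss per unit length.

Treating each annulus and film as a series resistance:
R_carbon steel pipe wall = ln(33.4/28)/(2π×43.1×1) = 6.512×10^-4 K/W
R_mineral wool = ln(78.4/33.4)/(2π×0.0417×1) = 3.257 K/W
R_cellular glass = ln(158.4/78.4)/(2π×0.0457×1) = 2.449 K/W
R_outer film = 1/(h_o·2πr_oL) = 1/(27.9×2π×0.1584×1) = 0.03601 K/W
R_total = 5.743 K/W
Q = ΔT/R_total = 188/5.743

q′ ≈ 32.7 W/m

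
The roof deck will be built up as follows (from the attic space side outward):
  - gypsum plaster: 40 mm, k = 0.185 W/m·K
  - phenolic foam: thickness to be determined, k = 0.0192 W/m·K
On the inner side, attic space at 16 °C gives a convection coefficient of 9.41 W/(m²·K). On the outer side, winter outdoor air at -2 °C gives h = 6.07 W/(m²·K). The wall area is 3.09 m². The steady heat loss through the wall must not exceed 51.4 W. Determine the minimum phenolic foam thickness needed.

Treating each layer as a thermal resistance in series:
R_inner film = 1/(h_i·A) = 1/(9.41×3.09) = 0.03439 K/W
R_gypsum plaster = L/(kA) = 0.04/(0.185×3.09) = 0.06997 K/W
R_outer film = 1/(h_o·A) = 1/(6.07×3.09) = 0.05332 K/W
Sum of the known resistances R_other = 0.1577 K/W
Required total resistance R_tot = ΔT/Q_allow = 18/51.4 = 0.3502 K/W
R_phenolic foam = R_tot − R_other = 0.1925 K/W
L = R·k·A = 0.1925×0.0192×3.09

L ≈ 11.4 mm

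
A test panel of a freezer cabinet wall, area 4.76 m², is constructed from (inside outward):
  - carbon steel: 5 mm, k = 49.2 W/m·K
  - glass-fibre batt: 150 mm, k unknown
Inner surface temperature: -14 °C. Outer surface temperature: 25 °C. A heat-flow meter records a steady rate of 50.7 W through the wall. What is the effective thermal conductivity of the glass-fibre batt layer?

Series thermal resistances:
R_carbon steel = L/(kA) = 0.005/(49.2×4.76) = 2.135×10^-5 K/W
Sum of known resistances R_other = 2.135×10^-5 K/W
Total R = ΔT/Q = 39/50.7 = 0.7692 K/W
R_glass-fibre batt = R_total − R_other = 0.7692 K/W
k = L/(R·A) = 0.15/(0.7692×4.76)

k ≈ 0.041 W/(m·K)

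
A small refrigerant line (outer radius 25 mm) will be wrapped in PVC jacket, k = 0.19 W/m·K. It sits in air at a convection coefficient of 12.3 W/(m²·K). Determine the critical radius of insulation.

For a cylinder r_cr = k/h = 0.19/12.3
r_cr = 15.4 mm; since the bare radius (25 mm) is above r_cr, any added insulation will reduce heat loss.

r_cr ≈ 15.4 mm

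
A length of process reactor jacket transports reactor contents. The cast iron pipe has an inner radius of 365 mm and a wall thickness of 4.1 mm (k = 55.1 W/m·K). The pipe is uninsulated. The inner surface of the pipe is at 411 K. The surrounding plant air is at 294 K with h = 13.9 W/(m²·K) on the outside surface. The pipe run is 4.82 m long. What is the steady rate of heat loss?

Radial resistances (cylindrical: R_cond = ln(r_o/r_i)/(2πkL), R_conv = 1/(h·2πrL)):
R_cast iron pipe wall = ln(369.1/365)/(2π×55.1×4.82) = 6.694×10^-6 K/W
R_outer film = 1/(h_o·2πr_oL) = 1/(13.9×2π×0.3691×4.82) = 0.006436 K/W
R_total = 0.006443 K/W
Q = ΔT/R_total = 117/0.006443

Q ≈ 18200 W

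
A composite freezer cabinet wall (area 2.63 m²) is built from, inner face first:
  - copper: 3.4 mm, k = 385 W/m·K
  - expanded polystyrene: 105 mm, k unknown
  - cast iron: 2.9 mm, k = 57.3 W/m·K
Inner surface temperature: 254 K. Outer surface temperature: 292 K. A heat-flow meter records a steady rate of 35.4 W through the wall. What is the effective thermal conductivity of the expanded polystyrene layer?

k ≈ 0.0372 W/(m·K)

Thermal resistances in series:
R_copper = L/(kA) = 0.0034/(385×2.63) = 3.358×10^-6 K/W
R_cast iron = L/(kA) = 0.0029/(57.3×2.63) = 1.924×10^-5 K/W
Sum of known resistances R_other = 2.26×10^-5 K/W
Total R = ΔT/Q = 38/35.4 = 1.073 K/W
R_expanded polystyrene = R_total − R_other = 1.073 K/W
k = L/(R·A) = 0.105/(1.073×2.63)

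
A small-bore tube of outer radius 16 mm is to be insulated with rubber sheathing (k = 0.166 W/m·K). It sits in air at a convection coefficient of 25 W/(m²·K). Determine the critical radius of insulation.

For a cylinder r_cr = k/h = 0.166/25
r_cr = 6.64 mm; since the bare radius (16 mm) is above r_cr, any added insulation will reduce heat loss.

r_cr ≈ 6.64 mm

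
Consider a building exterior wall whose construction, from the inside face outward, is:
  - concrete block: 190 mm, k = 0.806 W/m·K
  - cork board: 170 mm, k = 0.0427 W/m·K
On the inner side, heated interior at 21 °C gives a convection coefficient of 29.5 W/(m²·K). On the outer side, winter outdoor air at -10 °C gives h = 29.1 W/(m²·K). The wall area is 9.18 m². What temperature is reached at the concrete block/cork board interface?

Thermal resistances in series:
R_inner film = 1/(h_i·A) = 1/(29.5×9.18) = 0.003693 K/W
R_concrete block = L/(kA) = 0.19/(0.806×9.18) = 0.02568 K/W
R_cork board = L/(kA) = 0.17/(0.0427×9.18) = 0.4337 K/W
R_outer film = 1/(h_o·A) = 1/(29.1×9.18) = 0.003743 K/W
R_total = 0.4668 K/W;  Q = ΔT/R_total = 31/0.4668 = 66.41 W
T_interface = T_inner − Q·ΣR(inner→interface) = 21 − 66.4×0.02937

T ≈ 19 °C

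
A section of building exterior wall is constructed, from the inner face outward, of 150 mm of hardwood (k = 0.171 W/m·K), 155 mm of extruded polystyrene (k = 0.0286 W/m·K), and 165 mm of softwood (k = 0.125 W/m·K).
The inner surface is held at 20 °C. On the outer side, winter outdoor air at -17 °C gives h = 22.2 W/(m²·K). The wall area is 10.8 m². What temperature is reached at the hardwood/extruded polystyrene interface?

T ≈ 15.8 °C

Thermal resistances in series:
R_hardwood = L/(kA) = 0.15/(0.171×10.8) = 0.08122 K/W
R_extruded polystyrene = L/(kA) = 0.155/(0.0286×10.8) = 0.5018 K/W
R_softwood = L/(kA) = 0.165/(0.125×10.8) = 0.1222 K/W
R_outer film = 1/(h_o·A) = 1/(22.2×10.8) = 0.004171 K/W
R_total = 0.7094 K/W;  Q = ΔT/R_total = 37/0.7094 = 52.15 W
T_interface = T_inner − Q·ΣR(inner→interface) = 20 − 52.2×0.08122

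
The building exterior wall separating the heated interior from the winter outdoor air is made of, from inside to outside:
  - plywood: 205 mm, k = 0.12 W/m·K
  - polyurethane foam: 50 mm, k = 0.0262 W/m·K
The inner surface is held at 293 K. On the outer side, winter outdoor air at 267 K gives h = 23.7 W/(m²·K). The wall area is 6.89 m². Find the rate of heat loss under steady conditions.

Model the wall as resistances in series:
R_plywood = L/(kA) = 0.205/(0.12×6.89) = 0.2479 K/W
R_polyurethane foam = L/(kA) = 0.05/(0.0262×6.89) = 0.277 K/W
R_outer film = 1/(h_o·A) = 1/(23.7×6.89) = 0.006124 K/W
R_total = 0.531 K/W
Q = ΔT / R_total = 26 / 0.531

Q ≈ 49 W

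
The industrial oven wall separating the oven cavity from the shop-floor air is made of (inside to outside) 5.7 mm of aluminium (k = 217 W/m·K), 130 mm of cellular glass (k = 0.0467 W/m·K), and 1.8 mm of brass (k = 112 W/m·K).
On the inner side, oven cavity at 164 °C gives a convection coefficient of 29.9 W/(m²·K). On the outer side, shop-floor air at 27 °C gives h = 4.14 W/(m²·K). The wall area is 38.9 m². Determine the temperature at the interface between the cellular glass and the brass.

Using the resistance-network approach (series):
R_inner film = 1/(h_i·A) = 1/(29.9×38.9) = 8.598×10^-4 K/W
R_aluminium = L/(kA) = 0.0057/(217×38.9) = 6.753×10^-7 K/W
R_cellular glass = L/(kA) = 0.13/(0.0467×38.9) = 0.07156 K/W
R_brass = L/(kA) = 0.0018/(112×38.9) = 4.131×10^-7 K/W
R_outer film = 1/(h_o·A) = 1/(4.14×38.9) = 0.006209 K/W
R_total = 0.07863 K/W;  Q = ΔT/R_total = 137/0.07863 = 1742 W
T_interface = T_inner − Q·ΣR(inner→interface) = 164 − 1740×0.07242

T ≈ 37.8 °C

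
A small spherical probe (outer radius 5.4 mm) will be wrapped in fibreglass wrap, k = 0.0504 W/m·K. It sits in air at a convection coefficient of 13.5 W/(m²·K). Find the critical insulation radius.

r_cr ≈ 7.47 mm

For a sphere r_cr = 2k/h = 2×0.0504/13.5
r_cr = 7.47 mm; since the bare radius (5.4 mm) is below r_cr, adding a thin layer of insulation will *increase* heat loss.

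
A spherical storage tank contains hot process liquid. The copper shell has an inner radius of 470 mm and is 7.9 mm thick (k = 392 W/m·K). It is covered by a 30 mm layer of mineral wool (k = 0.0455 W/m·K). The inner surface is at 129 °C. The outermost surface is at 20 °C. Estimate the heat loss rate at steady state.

Q ≈ 504 W

Each spherical layer contributes R = (1/r_i − 1/r_o)/(4πk):
R_copper shell = (1/0.47 − 1/0.4779)/(4π×392) = 7.14×10^-6 K/W
R_mineral wool = (1/0.4779 − 1/0.5079)/(4π×0.0455) = 0.2162 K/W
R_total = 0.2162 K/W
Q = ΔT/R_total = 109/0.2162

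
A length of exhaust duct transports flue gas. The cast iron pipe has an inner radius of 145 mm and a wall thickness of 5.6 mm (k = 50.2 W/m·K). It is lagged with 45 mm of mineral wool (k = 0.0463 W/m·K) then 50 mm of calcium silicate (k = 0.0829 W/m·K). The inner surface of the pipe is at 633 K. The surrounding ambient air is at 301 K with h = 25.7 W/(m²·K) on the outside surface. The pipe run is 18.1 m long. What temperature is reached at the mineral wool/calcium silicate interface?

Per-layer cylindrical resistances, series-summed:
R_cast iron pipe wall = ln(150.6/145)/(2π×50.2×18.1) = 6.637×10^-6 K/W
R_mineral wool = ln(195.6/150.6)/(2π×0.0463×18.1) = 0.04965 K/W
R_calcium silicate = ln(245.6/195.6)/(2π×0.0829×18.1) = 0.02414 K/W
R_outer film = 1/(h_o·2πr_oL) = 1/(25.7×2π×0.2456×18.1) = 0.001393 K/W
R_total = 0.0752 K/W
Q = ΔT/R_total = 332/0.0752
Q = 4420 W
T_interface = T_inner − Q·ΣR(inner→interface) = 633 − 4420×0.04966

T ≈ 414 K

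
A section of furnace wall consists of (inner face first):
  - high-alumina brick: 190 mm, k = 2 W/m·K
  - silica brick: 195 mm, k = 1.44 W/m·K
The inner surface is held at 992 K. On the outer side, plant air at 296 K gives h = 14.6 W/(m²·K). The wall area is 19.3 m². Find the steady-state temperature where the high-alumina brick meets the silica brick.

Using the resistance-network approach (series):
R_high-alumina brick = L/(kA) = 0.19/(2×19.3) = 0.004922 K/W
R_silica brick = L/(kA) = 0.195/(1.44×19.3) = 0.007016 K/W
R_outer film = 1/(h_o·A) = 1/(14.6×19.3) = 0.003549 K/W
R_total = 0.01549 K/W;  Q = ΔT/R_total = 696/0.01549 = 44940 W
T_interface = T_inner − Q·ΣR(inner→interface) = 992 − 44900×0.004922

T ≈ 771 K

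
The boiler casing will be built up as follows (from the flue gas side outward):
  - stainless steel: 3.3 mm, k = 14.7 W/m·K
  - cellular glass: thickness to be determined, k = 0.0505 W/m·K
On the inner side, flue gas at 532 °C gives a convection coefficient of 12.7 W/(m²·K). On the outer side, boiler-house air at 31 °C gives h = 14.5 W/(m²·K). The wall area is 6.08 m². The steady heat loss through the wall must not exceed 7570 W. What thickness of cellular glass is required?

Series thermal resistances:
R_inner film = 1/(h_i·A) = 1/(12.7×6.08) = 0.01295 K/W
R_stainless steel = L/(kA) = 0.0033/(14.7×6.08) = 3.692×10^-5 K/W
R_outer film = 1/(h_o·A) = 1/(14.5×6.08) = 0.01134 K/W
Sum of the known resistances R_other = 0.02433 K/W
Required total resistance R_tot = ΔT/Q_allow = 501/7570 = 0.06618 K/W
R_cellular glass = R_tot − R_other = 0.04185 K/W
L = R·k·A = 0.04185×0.0505×6.08

L ≈ 12.9 mm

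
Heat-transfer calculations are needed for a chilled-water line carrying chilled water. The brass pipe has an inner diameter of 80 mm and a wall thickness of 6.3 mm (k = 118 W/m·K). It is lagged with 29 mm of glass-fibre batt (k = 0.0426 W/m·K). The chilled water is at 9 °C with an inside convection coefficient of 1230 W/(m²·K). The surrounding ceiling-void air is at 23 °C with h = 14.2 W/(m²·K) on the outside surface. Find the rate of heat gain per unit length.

Treating each annulus and film as a series resistance:
R_inner film = 1/(h_i·2πr₁L) = 1/(1230×2π×0.04×1) = 0.003235 K/W
R_brass pipe wall = ln(46.3/40)/(2π×118×1) = 1.973×10^-4 K/W
R_glass-fibre batt = ln(75.3/46.3)/(2π×0.0426×1) = 1.817 K/W
R_outer film = 1/(h_o·2πr_oL) = 1/(14.2×2π×0.0753×1) = 0.1488 K/W
R_total = 1.969 K/W
Q = ΔT/R_total = 14/1.969

q′ ≈ 7.11 W/m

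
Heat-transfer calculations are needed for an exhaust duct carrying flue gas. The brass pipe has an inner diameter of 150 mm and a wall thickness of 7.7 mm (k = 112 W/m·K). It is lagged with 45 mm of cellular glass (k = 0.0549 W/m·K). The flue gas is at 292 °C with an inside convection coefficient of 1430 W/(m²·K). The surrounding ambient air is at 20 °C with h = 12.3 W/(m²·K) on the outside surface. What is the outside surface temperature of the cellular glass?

Radial resistances (cylindrical: R_cond = ln(r_o/r_i)/(2πkL), R_conv = 1/(h·2πrL)):
R_inner film = 1/(h_i·2πr₁L) = 1/(1430×2π×0.075×1) = 0.001484 K/W
R_brass pipe wall = ln(82.7/75)/(2π×112×1) = 1.389×10^-4 K/W
R_cellular glass = ln(127.7/82.7)/(2π×0.0549×1) = 1.26 K/W
R_outer film = 1/(h_o·2πr_oL) = 1/(12.3×2π×0.1277×1) = 0.1013 K/W
R_total = 1.362 K/W
Q = ΔT/R_total = 272/1.362
Q = 200 W/m
T_interface = T_inner − Q·ΣR(inner→interface) = 292 − 200×1.261

T ≈ 40.2 °C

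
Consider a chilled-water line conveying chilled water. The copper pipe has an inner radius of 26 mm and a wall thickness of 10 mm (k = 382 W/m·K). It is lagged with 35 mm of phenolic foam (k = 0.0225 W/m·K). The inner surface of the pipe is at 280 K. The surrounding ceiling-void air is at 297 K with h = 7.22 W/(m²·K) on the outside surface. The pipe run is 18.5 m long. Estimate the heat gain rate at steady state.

Q ≈ 61.5 W

Cylindrical conduction, so R = ln(r₂/r₁)/(2πkL) per layer, in series:
R_copper pipe wall = ln(36/26)/(2π×382×18.5) = 7.329×10^-6 K/W
R_phenolic foam = ln(71/36)/(2π×0.0225×18.5) = 0.2597 K/W
R_outer film = 1/(h_o·2πr_oL) = 1/(7.22×2π×0.071×18.5) = 0.01678 K/W
R_total = 0.2765 K/W
Q = ΔT/R_total = 17/0.2765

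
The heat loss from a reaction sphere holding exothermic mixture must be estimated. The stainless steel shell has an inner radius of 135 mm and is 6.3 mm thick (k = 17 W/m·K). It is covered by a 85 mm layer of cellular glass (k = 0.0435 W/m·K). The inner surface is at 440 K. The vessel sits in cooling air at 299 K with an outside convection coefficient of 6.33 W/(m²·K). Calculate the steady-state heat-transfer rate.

Q ≈ 27.6 W

Radial (spherical) resistances in series:
R_stainless steel shell = (1/0.135 − 1/0.1413)/(4π×17) = 0.001546 K/W
R_cellular glass = (1/0.1413 − 1/0.2263)/(4π×0.0435) = 4.863 K/W
R_outer film = 1/(h·4πr_o²) = 1/(6.33×4π×0.2263²) = 0.2455 K/W
R_total = 5.11 K/W
Q = ΔT/R_total = 141/5.11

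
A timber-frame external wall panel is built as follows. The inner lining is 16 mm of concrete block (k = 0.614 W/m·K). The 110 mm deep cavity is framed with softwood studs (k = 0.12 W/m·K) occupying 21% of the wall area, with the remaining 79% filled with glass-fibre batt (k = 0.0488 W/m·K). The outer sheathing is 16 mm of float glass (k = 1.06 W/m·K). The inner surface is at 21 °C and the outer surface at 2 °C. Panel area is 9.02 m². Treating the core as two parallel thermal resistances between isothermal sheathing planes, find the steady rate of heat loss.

Sheathing layers in series; stud and cavity paths in parallel between them.
R_inner = 0.016/(0.614×9.02) = 0.002889 K/W
R_stud  = 0.11/(0.12×0.21×9.02) = 0.4839 K/W
R_cav   = 0.11/(0.0488×0.79×9.02) = 0.3163 K/W
1/R_core = 1/R_stud + 1/R_cav → R_core = 0.1913 K/W
R_outer = 0.016/(1.06×9.02) = 0.001673 K/W
R_total = 0.1959 K/W
Q = ΔT/R_total = 19/0.1959

Q ≈ 97 W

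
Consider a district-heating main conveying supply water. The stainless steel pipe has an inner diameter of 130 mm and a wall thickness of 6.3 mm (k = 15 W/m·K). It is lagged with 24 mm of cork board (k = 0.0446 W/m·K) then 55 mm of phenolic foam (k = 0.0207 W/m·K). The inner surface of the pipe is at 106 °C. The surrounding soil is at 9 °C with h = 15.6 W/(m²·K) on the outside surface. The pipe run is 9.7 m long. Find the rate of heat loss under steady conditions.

Q ≈ 204 W

Treating each annulus and film as a series resistance:
R_stainless steel pipe wall = ln(71.3/65)/(2π×15×9.7) = 1.012×10^-4 K/W
R_cork board = ln(95.3/71.3)/(2π×0.0446×9.7) = 0.1067 K/W
R_phenolic foam = ln(150.3/95.3)/(2π×0.0207×9.7) = 0.3611 K/W
R_outer film = 1/(h_o·2πr_oL) = 1/(15.6×2π×0.1503×9.7) = 0.006998 K/W
R_total = 0.475 K/W
Q = ΔT/R_total = 97/0.475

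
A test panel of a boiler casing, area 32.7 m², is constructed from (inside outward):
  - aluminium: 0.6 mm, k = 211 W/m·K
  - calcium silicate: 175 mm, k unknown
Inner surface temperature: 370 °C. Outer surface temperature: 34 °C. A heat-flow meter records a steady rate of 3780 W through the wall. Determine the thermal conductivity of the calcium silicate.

k ≈ 0.0602 W/(m·K)

Treating each layer as a thermal resistance in series:
R_aluminium = L/(kA) = 0.0006/(211×32.7) = 8.696×10^-8 K/W
Sum of known resistances R_other = 8.696×10^-8 K/W
Total R = ΔT/Q = 336/3780 = 0.08889 K/W
R_calcium silicate = R_total − R_other = 0.08889 K/W
k = L/(R·A) = 0.175/(0.08889×32.7)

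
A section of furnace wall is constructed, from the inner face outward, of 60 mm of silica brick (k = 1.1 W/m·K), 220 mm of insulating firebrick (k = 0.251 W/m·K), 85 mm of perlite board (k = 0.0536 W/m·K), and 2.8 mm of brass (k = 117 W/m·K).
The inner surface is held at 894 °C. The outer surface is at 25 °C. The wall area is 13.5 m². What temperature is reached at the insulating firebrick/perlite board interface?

T ≈ 573 °C

Series thermal resistances:
R_silica brick = L/(kA) = 0.06/(1.1×13.5) = 0.00404 K/W
R_insulating firebrick = L/(kA) = 0.22/(0.251×13.5) = 0.06493 K/W
R_perlite board = L/(kA) = 0.085/(0.0536×13.5) = 0.1175 K/W
R_brass = L/(kA) = 0.0028/(117×13.5) = 1.773×10^-6 K/W
R_total = 0.1864 K/W;  Q = ΔT/R_total = 869/0.1864 = 4661 W
T_interface = T_inner − Q·ΣR(inner→interface) = 894 − 4660×0.06897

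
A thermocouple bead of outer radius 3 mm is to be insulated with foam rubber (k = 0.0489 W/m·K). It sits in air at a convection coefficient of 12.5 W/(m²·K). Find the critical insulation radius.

For a sphere r_cr = 2k/h = 2×0.0489/12.5
r_cr = 7.82 mm; since the bare radius (3 mm) is below r_cr, adding a thin layer of insulation will *increase* heat loss.

r_cr ≈ 7.82 mm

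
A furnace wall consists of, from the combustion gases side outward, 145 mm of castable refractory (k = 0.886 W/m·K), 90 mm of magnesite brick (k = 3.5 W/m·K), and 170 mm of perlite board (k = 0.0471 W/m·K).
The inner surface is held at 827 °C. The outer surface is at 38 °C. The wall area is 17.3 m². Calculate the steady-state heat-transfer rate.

Q ≈ 3590 W

Thermal resistances in series:
R_castable refractory = L/(kA) = 0.145/(0.886×17.3) = 0.00946 K/W
R_magnesite brick = L/(kA) = 0.09/(3.5×17.3) = 0.001486 K/W
R_perlite board = L/(kA) = 0.17/(0.0471×17.3) = 0.2086 K/W
R_total = 0.2196 K/W
Q = ΔT / R_total = 789 / 0.2196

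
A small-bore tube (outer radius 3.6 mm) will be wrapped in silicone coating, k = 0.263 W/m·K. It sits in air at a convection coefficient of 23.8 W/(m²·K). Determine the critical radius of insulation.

r_cr ≈ 11.1 mm

For a cylinder r_cr = k/h = 0.263/23.8
r_cr = 11.1 mm; since the bare radius (3.6 mm) is below r_cr, adding a thin layer of insulation will *increase* heat loss.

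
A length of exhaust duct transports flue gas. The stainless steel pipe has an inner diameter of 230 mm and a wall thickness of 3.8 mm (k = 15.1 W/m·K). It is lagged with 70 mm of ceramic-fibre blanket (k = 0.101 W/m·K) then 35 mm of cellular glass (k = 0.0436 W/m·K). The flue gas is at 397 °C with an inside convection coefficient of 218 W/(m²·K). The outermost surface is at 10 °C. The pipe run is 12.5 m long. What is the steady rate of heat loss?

Per-layer cylindrical resistances, series-summed:
R_inner film = 1/(h_i·2πr₁L) = 1/(218×2π×0.115×12.5) = 5.079×10^-4 K/W
R_stainless steel pipe wall = ln(118.8/115)/(2π×15.1×12.5) = 2.741×10^-5 K/W
R_ceramic-fibre blanket = ln(188.8/118.8)/(2π×0.101×12.5) = 0.0584 K/W
R_cellular glass = ln(223.8/188.8)/(2π×0.0436×12.5) = 0.04966 K/W
R_total = 0.1086 K/W
Q = ΔT/R_total = 387/0.1086

Q ≈ 3560 W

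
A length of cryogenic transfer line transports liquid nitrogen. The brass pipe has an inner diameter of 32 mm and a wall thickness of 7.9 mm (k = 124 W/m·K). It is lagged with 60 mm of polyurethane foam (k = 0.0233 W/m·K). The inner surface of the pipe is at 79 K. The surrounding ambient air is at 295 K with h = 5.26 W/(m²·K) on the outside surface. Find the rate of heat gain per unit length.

Per-layer cylindrical resistances, series-summed:
R_brass pipe wall = ln(23.9/16)/(2π×124×1) = 5.151×10^-4 K/W
R_polyurethane foam = ln(83.9/23.9)/(2π×0.0233×1) = 8.578 K/W
R_outer film = 1/(h_o·2πr_oL) = 1/(5.26×2π×0.0839×1) = 0.3606 K/W
R_total = 8.939 K/W
Q = ΔT/R_total = 216/8.939

q′ ≈ 24.2 W/m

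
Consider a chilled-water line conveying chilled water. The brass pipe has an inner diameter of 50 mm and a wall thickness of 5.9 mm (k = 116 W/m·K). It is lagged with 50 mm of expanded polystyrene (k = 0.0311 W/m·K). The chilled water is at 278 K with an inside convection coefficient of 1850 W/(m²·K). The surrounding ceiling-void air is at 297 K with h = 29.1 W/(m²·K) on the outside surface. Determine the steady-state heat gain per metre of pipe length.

q′ ≈ 3.8 W/m

Cylindrical conduction, so R = ln(r₂/r₁)/(2πkL) per layer, in series:
R_inner film = 1/(h_i·2πr₁L) = 1/(1850×2π×0.025×1) = 0.003441 K/W
R_brass pipe wall = ln(30.9/25)/(2π×116×1) = 2.907×10^-4 K/W
R_expanded polystyrene = ln(80.9/30.9)/(2π×0.0311×1) = 4.925 K/W
R_outer film = 1/(h_o·2πr_oL) = 1/(29.1×2π×0.0809×1) = 0.0676 K/W
R_total = 4.997 K/W
Q = ΔT/R_total = 19/4.997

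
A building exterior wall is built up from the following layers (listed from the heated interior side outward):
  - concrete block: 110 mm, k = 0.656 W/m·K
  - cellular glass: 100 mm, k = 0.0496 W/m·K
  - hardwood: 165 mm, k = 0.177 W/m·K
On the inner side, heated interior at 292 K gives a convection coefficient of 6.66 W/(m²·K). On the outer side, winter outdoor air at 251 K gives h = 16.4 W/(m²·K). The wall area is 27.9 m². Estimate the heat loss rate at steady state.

Model the wall as resistances in series:
R_inner film = 1/(h_i·A) = 1/(6.66×27.9) = 0.005382 K/W
R_concrete block = L/(kA) = 0.11/(0.656×27.9) = 0.00601 K/W
R_cellular glass = L/(kA) = 0.1/(0.0496×27.9) = 0.07226 K/W
R_hardwood = L/(kA) = 0.165/(0.177×27.9) = 0.03341 K/W
R_outer film = 1/(h_o·A) = 1/(16.4×27.9) = 0.002186 K/W
R_total = 0.1193 K/W
Q = ΔT / R_total = 41 / 0.1193

Q ≈ 344 W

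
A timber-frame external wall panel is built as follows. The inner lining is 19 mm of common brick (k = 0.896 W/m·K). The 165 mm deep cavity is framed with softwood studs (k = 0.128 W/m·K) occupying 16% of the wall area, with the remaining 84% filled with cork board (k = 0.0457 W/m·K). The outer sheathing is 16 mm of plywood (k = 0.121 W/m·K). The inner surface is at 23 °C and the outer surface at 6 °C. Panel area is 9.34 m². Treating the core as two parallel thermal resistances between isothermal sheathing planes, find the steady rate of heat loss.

Sheathing layers in series; stud and cavity paths in parallel between them.
R_inner = 0.019/(0.896×9.34) = 0.00227 K/W
R_stud  = 0.165/(0.128×0.16×9.34) = 0.8626 K/W
R_cav   = 0.165/(0.0457×0.84×9.34) = 0.4602 K/W
1/R_core = 1/R_stud + 1/R_cav → R_core = 0.3001 K/W
R_outer = 0.016/(0.121×9.34) = 0.01416 K/W
R_total = 0.3165 K/W
Q = ΔT/R_total = 17/0.3165

Q ≈ 53.7 W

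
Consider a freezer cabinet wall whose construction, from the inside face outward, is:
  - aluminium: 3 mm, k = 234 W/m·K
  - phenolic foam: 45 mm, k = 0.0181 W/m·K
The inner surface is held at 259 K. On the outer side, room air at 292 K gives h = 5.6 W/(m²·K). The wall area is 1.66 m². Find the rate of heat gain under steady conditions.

Series thermal resistances:
R_aluminium = L/(kA) = 0.003/(234×1.66) = 7.723×10^-6 K/W
R_phenolic foam = L/(kA) = 0.045/(0.0181×1.66) = 1.498 K/W
R_outer film = 1/(h_o·A) = 1/(5.6×1.66) = 0.1076 K/W
R_total = 1.605 K/W
Q = ΔT / R_total = 33 / 1.605

Q ≈ 20.6 W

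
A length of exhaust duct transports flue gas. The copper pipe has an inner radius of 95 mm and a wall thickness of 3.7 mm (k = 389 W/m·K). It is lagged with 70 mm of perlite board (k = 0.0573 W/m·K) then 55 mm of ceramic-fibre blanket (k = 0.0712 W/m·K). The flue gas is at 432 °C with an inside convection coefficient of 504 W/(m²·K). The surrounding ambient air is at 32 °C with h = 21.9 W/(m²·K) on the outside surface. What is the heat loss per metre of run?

For a radial system each layer contributes R = ln(r_out/r_in)/(2πkL); films add R = 1/(hA).
R_inner film = 1/(h_i·2πr₁L) = 1/(504×2π×0.095×1) = 0.003324 K/W
R_copper pipe wall = ln(98.7/95)/(2π×389×1) = 1.563×10^-5 K/W
R_perlite board = ln(168.7/98.7)/(2π×0.0573×1) = 1.489 K/W
R_ceramic-fibre blanket = ln(223.7/168.7)/(2π×0.0712×1) = 0.6308 K/W
R_outer film = 1/(h_o·2πr_oL) = 1/(21.9×2π×0.2237×1) = 0.03249 K/W
R_total = 2.155 K/W
Q = ΔT/R_total = 400/2.155

q′ ≈ 186 W/m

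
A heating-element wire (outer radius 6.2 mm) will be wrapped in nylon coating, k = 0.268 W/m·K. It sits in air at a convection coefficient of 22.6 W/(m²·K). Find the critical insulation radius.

r_cr ≈ 11.9 mm

For a cylinder r_cr = k/h = 0.268/22.6
r_cr = 11.9 mm; since the bare radius (6.2 mm) is below r_cr, adding a thin layer of insulation will *increase* heat loss.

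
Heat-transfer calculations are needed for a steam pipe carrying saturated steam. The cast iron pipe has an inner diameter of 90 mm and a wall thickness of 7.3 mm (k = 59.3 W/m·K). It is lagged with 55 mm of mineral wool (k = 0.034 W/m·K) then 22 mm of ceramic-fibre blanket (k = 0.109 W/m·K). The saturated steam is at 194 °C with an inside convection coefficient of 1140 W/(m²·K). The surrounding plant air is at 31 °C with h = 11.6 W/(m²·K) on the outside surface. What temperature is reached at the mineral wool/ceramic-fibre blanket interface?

T ≈ 47.5 °C

For a radial system each layer contributes R = ln(r_out/r_in)/(2πkL); films add R = 1/(hA).
R_inner film = 1/(h_i·2πr₁L) = 1/(1140×2π×0.045×1) = 0.003102 K/W
R_cast iron pipe wall = ln(52.3/45)/(2π×59.3×1) = 4.035×10^-4 K/W
R_mineral wool = ln(107.3/52.3)/(2π×0.034×1) = 3.364 K/W
R_ceramic-fibre blanket = ln(129.3/107.3)/(2π×0.109×1) = 0.2723 K/W
R_outer film = 1/(h_o·2πr_oL) = 1/(11.6×2π×0.1293×1) = 0.1061 K/W
R_total = 3.746 K/W
Q = ΔT/R_total = 163/3.746
Q = 43.5 W/m
T_interface = T_inner − Q·ΣR(inner→interface) = 194 − 43.5×3.367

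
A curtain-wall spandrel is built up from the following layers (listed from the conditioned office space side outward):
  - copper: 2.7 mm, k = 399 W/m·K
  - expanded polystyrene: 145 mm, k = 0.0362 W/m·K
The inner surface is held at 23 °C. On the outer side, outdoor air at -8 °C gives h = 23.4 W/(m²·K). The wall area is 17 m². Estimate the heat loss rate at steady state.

Q ≈ 130 W

Using the resistance-network approach (series):
R_copper = L/(kA) = 0.0027/(399×17) = 3.981×10^-7 K/W
R_expanded polystyrene = L/(kA) = 0.145/(0.0362×17) = 0.2356 K/W
R_outer film = 1/(h_o·A) = 1/(23.4×17) = 0.002514 K/W
R_total = 0.2381 K/W
Q = ΔT / R_total = 31 / 0.2381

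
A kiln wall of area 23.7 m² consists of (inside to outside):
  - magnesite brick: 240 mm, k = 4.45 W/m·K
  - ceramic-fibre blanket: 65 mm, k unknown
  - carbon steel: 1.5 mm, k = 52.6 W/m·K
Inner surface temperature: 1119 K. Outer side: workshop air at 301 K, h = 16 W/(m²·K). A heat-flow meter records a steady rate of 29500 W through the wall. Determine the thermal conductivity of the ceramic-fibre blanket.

Series thermal resistances:
R_magnesite brick = L/(kA) = 0.24/(4.45×23.7) = 0.002276 K/W
R_carbon steel = L/(kA) = 0.0015/(52.6×23.7) = 1.203×10^-6 K/W
R_outer film = 1/(h_o·A) = 1/(16×23.7) = 0.002637 K/W
Sum of known resistances R_other = 0.004914 K/W
Total R = ΔT/Q = 818/29500 = 0.02773 K/W
R_ceramic-fibre blanket = R_total − R_other = 0.02281 K/W
k = L/(R·A) = 0.065/(0.02281×23.7)

k ≈ 0.12 W/(m·K)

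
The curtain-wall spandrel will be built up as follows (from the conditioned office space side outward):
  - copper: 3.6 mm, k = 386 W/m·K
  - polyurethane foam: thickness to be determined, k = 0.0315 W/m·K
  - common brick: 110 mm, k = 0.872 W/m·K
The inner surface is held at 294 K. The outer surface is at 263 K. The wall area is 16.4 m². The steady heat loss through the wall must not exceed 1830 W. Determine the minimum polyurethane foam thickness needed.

L ≈ 4.78 mm

Model the wall as resistances in series:
R_copper = L/(kA) = 0.0036/(386×16.4) = 5.687×10^-7 K/W
R_common brick = L/(kA) = 0.11/(0.872×16.4) = 0.007692 K/W
Sum of the known resistances R_other = 0.007692 K/W
Required total resistance R_tot = ΔT/Q_allow = 31/1830 = 0.01694 K/W
R_polyurethane foam = R_tot − R_other = 0.009247 K/W
L = R·k·A = 0.009247×0.0315×16.4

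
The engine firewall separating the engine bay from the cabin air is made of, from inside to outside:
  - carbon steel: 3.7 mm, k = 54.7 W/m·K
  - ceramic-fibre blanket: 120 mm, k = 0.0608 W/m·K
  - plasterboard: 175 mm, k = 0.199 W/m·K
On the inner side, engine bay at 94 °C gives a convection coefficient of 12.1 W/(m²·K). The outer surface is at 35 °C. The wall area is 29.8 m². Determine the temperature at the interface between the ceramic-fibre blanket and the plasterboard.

Thermal resistances in series:
R_inner film = 1/(h_i·A) = 1/(12.1×29.8) = 0.002773 K/W
R_carbon steel = L/(kA) = 0.0037/(54.7×29.8) = 2.27×10^-6 K/W
R_ceramic-fibre blanket = L/(kA) = 0.12/(0.0608×29.8) = 0.06623 K/W
R_plasterboard = L/(kA) = 0.175/(0.199×29.8) = 0.02951 K/W
R_total = 0.09852 K/W;  Q = ΔT/R_total = 59/0.09852 = 598.9 W
T_interface = T_inner − Q·ΣR(inner→interface) = 94 − 599×0.06901

T ≈ 52.7 °C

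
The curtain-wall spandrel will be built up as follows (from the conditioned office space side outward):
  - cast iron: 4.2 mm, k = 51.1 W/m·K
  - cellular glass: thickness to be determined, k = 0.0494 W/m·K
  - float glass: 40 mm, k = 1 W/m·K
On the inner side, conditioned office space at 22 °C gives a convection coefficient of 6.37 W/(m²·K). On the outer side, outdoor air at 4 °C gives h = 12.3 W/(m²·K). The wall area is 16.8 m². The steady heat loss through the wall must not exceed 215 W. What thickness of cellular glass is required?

L ≈ 55.7 mm

Series thermal resistances:
R_inner film = 1/(h_i·A) = 1/(6.37×16.8) = 0.009344 K/W
R_cast iron = L/(kA) = 0.0042/(51.1×16.8) = 4.892×10^-6 K/W
R_float glass = L/(kA) = 0.04/(1×16.8) = 0.002381 K/W
R_outer film = 1/(h_o·A) = 1/(12.3×16.8) = 0.004839 K/W
Sum of the known resistances R_other = 0.01657 K/W
Required total resistance R_tot = ΔT/Q_allow = 18/215 = 0.08372 K/W
R_cellular glass = R_tot − R_other = 0.06715 K/W
L = R·k·A = 0.06715×0.0494×16.8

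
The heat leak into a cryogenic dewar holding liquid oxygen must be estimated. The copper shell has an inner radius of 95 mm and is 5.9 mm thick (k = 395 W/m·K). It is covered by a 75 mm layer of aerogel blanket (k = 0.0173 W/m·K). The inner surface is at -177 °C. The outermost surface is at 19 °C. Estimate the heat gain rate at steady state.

Q ≈ 10.1 W

Spherical conduction: R = (1/r_in − 1/r_out)/(4πk) per layer; series-sum.
R_copper shell = (1/0.095 − 1/0.1009)/(4π×395) = 1.24×10^-4 K/W
R_aerogel blanket = (1/0.1009 − 1/0.1759)/(4π×0.0173) = 19.44 K/W
R_total = 19.44 K/W
Q = ΔT/R_total = 196/19.44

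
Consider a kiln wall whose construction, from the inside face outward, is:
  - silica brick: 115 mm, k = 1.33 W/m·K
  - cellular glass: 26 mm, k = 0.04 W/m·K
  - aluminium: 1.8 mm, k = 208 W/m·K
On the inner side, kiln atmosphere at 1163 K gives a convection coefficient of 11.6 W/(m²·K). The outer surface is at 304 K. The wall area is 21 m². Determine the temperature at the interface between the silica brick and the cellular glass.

T ≈ 983 K

Using the resistance-network approach (series):
R_inner film = 1/(h_i·A) = 1/(11.6×21) = 0.004105 K/W
R_silica brick = L/(kA) = 0.115/(1.33×21) = 0.004117 K/W
R_cellular glass = L/(kA) = 0.026/(0.04×21) = 0.03095 K/W
R_aluminium = L/(kA) = 0.0018/(208×21) = 4.121×10^-7 K/W
R_total = 0.03918 K/W;  Q = ΔT/R_total = 859/0.03918 = 21930 W
T_interface = T_inner − Q·ΣR(inner→interface) = 1163 − 21900×0.008223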